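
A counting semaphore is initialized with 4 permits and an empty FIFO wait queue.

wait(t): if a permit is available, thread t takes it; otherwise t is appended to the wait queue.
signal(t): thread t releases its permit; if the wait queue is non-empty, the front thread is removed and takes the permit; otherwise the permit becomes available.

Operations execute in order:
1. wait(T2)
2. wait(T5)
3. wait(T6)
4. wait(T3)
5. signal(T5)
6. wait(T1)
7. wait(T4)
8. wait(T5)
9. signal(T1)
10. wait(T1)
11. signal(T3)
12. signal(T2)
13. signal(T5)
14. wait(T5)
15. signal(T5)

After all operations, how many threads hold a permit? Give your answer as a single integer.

Step 1: wait(T2) -> count=3 queue=[] holders={T2}
Step 2: wait(T5) -> count=2 queue=[] holders={T2,T5}
Step 3: wait(T6) -> count=1 queue=[] holders={T2,T5,T6}
Step 4: wait(T3) -> count=0 queue=[] holders={T2,T3,T5,T6}
Step 5: signal(T5) -> count=1 queue=[] holders={T2,T3,T6}
Step 6: wait(T1) -> count=0 queue=[] holders={T1,T2,T3,T6}
Step 7: wait(T4) -> count=0 queue=[T4] holders={T1,T2,T3,T6}
Step 8: wait(T5) -> count=0 queue=[T4,T5] holders={T1,T2,T3,T6}
Step 9: signal(T1) -> count=0 queue=[T5] holders={T2,T3,T4,T6}
Step 10: wait(T1) -> count=0 queue=[T5,T1] holders={T2,T3,T4,T6}
Step 11: signal(T3) -> count=0 queue=[T1] holders={T2,T4,T5,T6}
Step 12: signal(T2) -> count=0 queue=[] holders={T1,T4,T5,T6}
Step 13: signal(T5) -> count=1 queue=[] holders={T1,T4,T6}
Step 14: wait(T5) -> count=0 queue=[] holders={T1,T4,T5,T6}
Step 15: signal(T5) -> count=1 queue=[] holders={T1,T4,T6}
Final holders: {T1,T4,T6} -> 3 thread(s)

Answer: 3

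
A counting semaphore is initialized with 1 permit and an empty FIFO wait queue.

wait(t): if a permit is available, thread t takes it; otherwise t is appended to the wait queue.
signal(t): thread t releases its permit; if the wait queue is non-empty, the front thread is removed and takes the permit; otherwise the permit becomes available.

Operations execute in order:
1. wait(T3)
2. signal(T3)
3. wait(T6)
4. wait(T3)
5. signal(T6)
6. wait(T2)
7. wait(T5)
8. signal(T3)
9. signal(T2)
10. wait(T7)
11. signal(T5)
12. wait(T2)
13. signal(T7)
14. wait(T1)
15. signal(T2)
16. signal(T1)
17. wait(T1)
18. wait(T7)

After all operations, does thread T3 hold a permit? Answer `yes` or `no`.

Step 1: wait(T3) -> count=0 queue=[] holders={T3}
Step 2: signal(T3) -> count=1 queue=[] holders={none}
Step 3: wait(T6) -> count=0 queue=[] holders={T6}
Step 4: wait(T3) -> count=0 queue=[T3] holders={T6}
Step 5: signal(T6) -> count=0 queue=[] holders={T3}
Step 6: wait(T2) -> count=0 queue=[T2] holders={T3}
Step 7: wait(T5) -> count=0 queue=[T2,T5] holders={T3}
Step 8: signal(T3) -> count=0 queue=[T5] holders={T2}
Step 9: signal(T2) -> count=0 queue=[] holders={T5}
Step 10: wait(T7) -> count=0 queue=[T7] holders={T5}
Step 11: signal(T5) -> count=0 queue=[] holders={T7}
Step 12: wait(T2) -> count=0 queue=[T2] holders={T7}
Step 13: signal(T7) -> count=0 queue=[] holders={T2}
Step 14: wait(T1) -> count=0 queue=[T1] holders={T2}
Step 15: signal(T2) -> count=0 queue=[] holders={T1}
Step 16: signal(T1) -> count=1 queue=[] holders={none}
Step 17: wait(T1) -> count=0 queue=[] holders={T1}
Step 18: wait(T7) -> count=0 queue=[T7] holders={T1}
Final holders: {T1} -> T3 not in holders

Answer: no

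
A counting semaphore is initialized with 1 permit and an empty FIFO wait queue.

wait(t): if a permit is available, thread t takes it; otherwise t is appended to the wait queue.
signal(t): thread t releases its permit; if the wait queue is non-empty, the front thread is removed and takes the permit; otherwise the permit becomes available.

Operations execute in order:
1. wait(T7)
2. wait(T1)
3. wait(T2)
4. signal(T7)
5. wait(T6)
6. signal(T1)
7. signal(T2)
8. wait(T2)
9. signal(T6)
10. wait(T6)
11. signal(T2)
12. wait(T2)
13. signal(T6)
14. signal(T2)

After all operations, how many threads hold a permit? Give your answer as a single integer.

Step 1: wait(T7) -> count=0 queue=[] holders={T7}
Step 2: wait(T1) -> count=0 queue=[T1] holders={T7}
Step 3: wait(T2) -> count=0 queue=[T1,T2] holders={T7}
Step 4: signal(T7) -> count=0 queue=[T2] holders={T1}
Step 5: wait(T6) -> count=0 queue=[T2,T6] holders={T1}
Step 6: signal(T1) -> count=0 queue=[T6] holders={T2}
Step 7: signal(T2) -> count=0 queue=[] holders={T6}
Step 8: wait(T2) -> count=0 queue=[T2] holders={T6}
Step 9: signal(T6) -> count=0 queue=[] holders={T2}
Step 10: wait(T6) -> count=0 queue=[T6] holders={T2}
Step 11: signal(T2) -> count=0 queue=[] holders={T6}
Step 12: wait(T2) -> count=0 queue=[T2] holders={T6}
Step 13: signal(T6) -> count=0 queue=[] holders={T2}
Step 14: signal(T2) -> count=1 queue=[] holders={none}
Final holders: {none} -> 0 thread(s)

Answer: 0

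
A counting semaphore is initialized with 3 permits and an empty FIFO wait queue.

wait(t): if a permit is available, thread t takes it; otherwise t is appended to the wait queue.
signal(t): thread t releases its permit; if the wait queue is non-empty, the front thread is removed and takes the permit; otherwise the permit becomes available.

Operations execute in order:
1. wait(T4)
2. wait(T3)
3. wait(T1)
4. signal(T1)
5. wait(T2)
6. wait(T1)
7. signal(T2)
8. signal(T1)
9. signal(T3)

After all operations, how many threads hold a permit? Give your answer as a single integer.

Answer: 1

Derivation:
Step 1: wait(T4) -> count=2 queue=[] holders={T4}
Step 2: wait(T3) -> count=1 queue=[] holders={T3,T4}
Step 3: wait(T1) -> count=0 queue=[] holders={T1,T3,T4}
Step 4: signal(T1) -> count=1 queue=[] holders={T3,T4}
Step 5: wait(T2) -> count=0 queue=[] holders={T2,T3,T4}
Step 6: wait(T1) -> count=0 queue=[T1] holders={T2,T3,T4}
Step 7: signal(T2) -> count=0 queue=[] holders={T1,T3,T4}
Step 8: signal(T1) -> count=1 queue=[] holders={T3,T4}
Step 9: signal(T3) -> count=2 queue=[] holders={T4}
Final holders: {T4} -> 1 thread(s)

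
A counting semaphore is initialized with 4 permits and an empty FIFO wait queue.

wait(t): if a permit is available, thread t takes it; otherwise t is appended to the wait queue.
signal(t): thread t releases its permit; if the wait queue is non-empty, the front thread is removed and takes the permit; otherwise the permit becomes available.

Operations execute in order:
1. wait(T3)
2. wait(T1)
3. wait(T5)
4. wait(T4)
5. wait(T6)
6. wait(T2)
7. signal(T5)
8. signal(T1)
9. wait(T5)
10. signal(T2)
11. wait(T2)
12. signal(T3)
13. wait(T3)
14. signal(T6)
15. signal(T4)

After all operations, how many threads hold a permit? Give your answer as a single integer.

Answer: 3

Derivation:
Step 1: wait(T3) -> count=3 queue=[] holders={T3}
Step 2: wait(T1) -> count=2 queue=[] holders={T1,T3}
Step 3: wait(T5) -> count=1 queue=[] holders={T1,T3,T5}
Step 4: wait(T4) -> count=0 queue=[] holders={T1,T3,T4,T5}
Step 5: wait(T6) -> count=0 queue=[T6] holders={T1,T3,T4,T5}
Step 6: wait(T2) -> count=0 queue=[T6,T2] holders={T1,T3,T4,T5}
Step 7: signal(T5) -> count=0 queue=[T2] holders={T1,T3,T4,T6}
Step 8: signal(T1) -> count=0 queue=[] holders={T2,T3,T4,T6}
Step 9: wait(T5) -> count=0 queue=[T5] holders={T2,T3,T4,T6}
Step 10: signal(T2) -> count=0 queue=[] holders={T3,T4,T5,T6}
Step 11: wait(T2) -> count=0 queue=[T2] holders={T3,T4,T5,T6}
Step 12: signal(T3) -> count=0 queue=[] holders={T2,T4,T5,T6}
Step 13: wait(T3) -> count=0 queue=[T3] holders={T2,T4,T5,T6}
Step 14: signal(T6) -> count=0 queue=[] holders={T2,T3,T4,T5}
Step 15: signal(T4) -> count=1 queue=[] holders={T2,T3,T5}
Final holders: {T2,T3,T5} -> 3 thread(s)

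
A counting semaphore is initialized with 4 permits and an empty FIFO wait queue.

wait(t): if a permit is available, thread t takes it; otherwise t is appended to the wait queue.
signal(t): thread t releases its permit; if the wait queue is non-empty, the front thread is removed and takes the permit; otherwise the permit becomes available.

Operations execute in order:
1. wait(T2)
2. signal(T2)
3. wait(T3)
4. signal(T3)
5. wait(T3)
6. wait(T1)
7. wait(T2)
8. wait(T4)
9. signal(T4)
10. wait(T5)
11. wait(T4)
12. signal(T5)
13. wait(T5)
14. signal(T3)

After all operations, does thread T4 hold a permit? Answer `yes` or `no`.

Answer: yes

Derivation:
Step 1: wait(T2) -> count=3 queue=[] holders={T2}
Step 2: signal(T2) -> count=4 queue=[] holders={none}
Step 3: wait(T3) -> count=3 queue=[] holders={T3}
Step 4: signal(T3) -> count=4 queue=[] holders={none}
Step 5: wait(T3) -> count=3 queue=[] holders={T3}
Step 6: wait(T1) -> count=2 queue=[] holders={T1,T3}
Step 7: wait(T2) -> count=1 queue=[] holders={T1,T2,T3}
Step 8: wait(T4) -> count=0 queue=[] holders={T1,T2,T3,T4}
Step 9: signal(T4) -> count=1 queue=[] holders={T1,T2,T3}
Step 10: wait(T5) -> count=0 queue=[] holders={T1,T2,T3,T5}
Step 11: wait(T4) -> count=0 queue=[T4] holders={T1,T2,T3,T5}
Step 12: signal(T5) -> count=0 queue=[] holders={T1,T2,T3,T4}
Step 13: wait(T5) -> count=0 queue=[T5] holders={T1,T2,T3,T4}
Step 14: signal(T3) -> count=0 queue=[] holders={T1,T2,T4,T5}
Final holders: {T1,T2,T4,T5} -> T4 in holders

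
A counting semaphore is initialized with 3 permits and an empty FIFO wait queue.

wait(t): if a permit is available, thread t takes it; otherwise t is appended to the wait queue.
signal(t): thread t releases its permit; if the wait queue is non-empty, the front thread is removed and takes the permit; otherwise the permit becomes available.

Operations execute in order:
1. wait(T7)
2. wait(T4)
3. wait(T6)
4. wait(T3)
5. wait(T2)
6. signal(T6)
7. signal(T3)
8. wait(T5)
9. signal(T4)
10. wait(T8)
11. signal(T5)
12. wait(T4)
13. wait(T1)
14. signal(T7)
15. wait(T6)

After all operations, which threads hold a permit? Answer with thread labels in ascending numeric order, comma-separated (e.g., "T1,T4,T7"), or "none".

Step 1: wait(T7) -> count=2 queue=[] holders={T7}
Step 2: wait(T4) -> count=1 queue=[] holders={T4,T7}
Step 3: wait(T6) -> count=0 queue=[] holders={T4,T6,T7}
Step 4: wait(T3) -> count=0 queue=[T3] holders={T4,T6,T7}
Step 5: wait(T2) -> count=0 queue=[T3,T2] holders={T4,T6,T7}
Step 6: signal(T6) -> count=0 queue=[T2] holders={T3,T4,T7}
Step 7: signal(T3) -> count=0 queue=[] holders={T2,T4,T7}
Step 8: wait(T5) -> count=0 queue=[T5] holders={T2,T4,T7}
Step 9: signal(T4) -> count=0 queue=[] holders={T2,T5,T7}
Step 10: wait(T8) -> count=0 queue=[T8] holders={T2,T5,T7}
Step 11: signal(T5) -> count=0 queue=[] holders={T2,T7,T8}
Step 12: wait(T4) -> count=0 queue=[T4] holders={T2,T7,T8}
Step 13: wait(T1) -> count=0 queue=[T4,T1] holders={T2,T7,T8}
Step 14: signal(T7) -> count=0 queue=[T1] holders={T2,T4,T8}
Step 15: wait(T6) -> count=0 queue=[T1,T6] holders={T2,T4,T8}
Final holders: T2,T4,T8

Answer: T2,T4,T8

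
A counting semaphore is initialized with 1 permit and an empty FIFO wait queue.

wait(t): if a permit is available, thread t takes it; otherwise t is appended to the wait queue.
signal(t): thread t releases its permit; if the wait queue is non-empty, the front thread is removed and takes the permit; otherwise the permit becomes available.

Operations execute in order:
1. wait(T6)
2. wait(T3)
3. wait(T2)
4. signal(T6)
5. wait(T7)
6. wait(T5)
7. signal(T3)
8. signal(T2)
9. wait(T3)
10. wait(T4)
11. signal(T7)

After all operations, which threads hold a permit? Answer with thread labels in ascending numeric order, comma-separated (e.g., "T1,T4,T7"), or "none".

Answer: T5

Derivation:
Step 1: wait(T6) -> count=0 queue=[] holders={T6}
Step 2: wait(T3) -> count=0 queue=[T3] holders={T6}
Step 3: wait(T2) -> count=0 queue=[T3,T2] holders={T6}
Step 4: signal(T6) -> count=0 queue=[T2] holders={T3}
Step 5: wait(T7) -> count=0 queue=[T2,T7] holders={T3}
Step 6: wait(T5) -> count=0 queue=[T2,T7,T5] holders={T3}
Step 7: signal(T3) -> count=0 queue=[T7,T5] holders={T2}
Step 8: signal(T2) -> count=0 queue=[T5] holders={T7}
Step 9: wait(T3) -> count=0 queue=[T5,T3] holders={T7}
Step 10: wait(T4) -> count=0 queue=[T5,T3,T4] holders={T7}
Step 11: signal(T7) -> count=0 queue=[T3,T4] holders={T5}
Final holders: T5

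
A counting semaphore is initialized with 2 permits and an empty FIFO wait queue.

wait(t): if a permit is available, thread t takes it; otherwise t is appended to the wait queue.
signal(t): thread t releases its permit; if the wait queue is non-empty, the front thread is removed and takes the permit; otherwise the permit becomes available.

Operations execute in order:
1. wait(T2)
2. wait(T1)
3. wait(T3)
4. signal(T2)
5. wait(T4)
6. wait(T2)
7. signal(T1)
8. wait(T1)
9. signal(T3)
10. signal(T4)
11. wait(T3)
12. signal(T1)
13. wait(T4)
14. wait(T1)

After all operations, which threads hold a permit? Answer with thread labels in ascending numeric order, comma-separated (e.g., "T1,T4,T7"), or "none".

Answer: T2,T3

Derivation:
Step 1: wait(T2) -> count=1 queue=[] holders={T2}
Step 2: wait(T1) -> count=0 queue=[] holders={T1,T2}
Step 3: wait(T3) -> count=0 queue=[T3] holders={T1,T2}
Step 4: signal(T2) -> count=0 queue=[] holders={T1,T3}
Step 5: wait(T4) -> count=0 queue=[T4] holders={T1,T3}
Step 6: wait(T2) -> count=0 queue=[T4,T2] holders={T1,T3}
Step 7: signal(T1) -> count=0 queue=[T2] holders={T3,T4}
Step 8: wait(T1) -> count=0 queue=[T2,T1] holders={T3,T4}
Step 9: signal(T3) -> count=0 queue=[T1] holders={T2,T4}
Step 10: signal(T4) -> count=0 queue=[] holders={T1,T2}
Step 11: wait(T3) -> count=0 queue=[T3] holders={T1,T2}
Step 12: signal(T1) -> count=0 queue=[] holders={T2,T3}
Step 13: wait(T4) -> count=0 queue=[T4] holders={T2,T3}
Step 14: wait(T1) -> count=0 queue=[T4,T1] holders={T2,T3}
Final holders: T2,T3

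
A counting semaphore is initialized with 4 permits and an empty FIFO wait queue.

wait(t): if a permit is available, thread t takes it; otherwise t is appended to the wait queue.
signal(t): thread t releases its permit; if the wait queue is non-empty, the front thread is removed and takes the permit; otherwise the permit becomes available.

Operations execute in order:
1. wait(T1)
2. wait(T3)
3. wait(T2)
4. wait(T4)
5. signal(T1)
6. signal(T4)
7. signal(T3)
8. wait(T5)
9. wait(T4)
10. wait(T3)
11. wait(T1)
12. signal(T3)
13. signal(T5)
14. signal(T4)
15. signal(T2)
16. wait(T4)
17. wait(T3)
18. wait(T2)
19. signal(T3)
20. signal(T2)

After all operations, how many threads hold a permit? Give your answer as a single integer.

Answer: 2

Derivation:
Step 1: wait(T1) -> count=3 queue=[] holders={T1}
Step 2: wait(T3) -> count=2 queue=[] holders={T1,T3}
Step 3: wait(T2) -> count=1 queue=[] holders={T1,T2,T3}
Step 4: wait(T4) -> count=0 queue=[] holders={T1,T2,T3,T4}
Step 5: signal(T1) -> count=1 queue=[] holders={T2,T3,T4}
Step 6: signal(T4) -> count=2 queue=[] holders={T2,T3}
Step 7: signal(T3) -> count=3 queue=[] holders={T2}
Step 8: wait(T5) -> count=2 queue=[] holders={T2,T5}
Step 9: wait(T4) -> count=1 queue=[] holders={T2,T4,T5}
Step 10: wait(T3) -> count=0 queue=[] holders={T2,T3,T4,T5}
Step 11: wait(T1) -> count=0 queue=[T1] holders={T2,T3,T4,T5}
Step 12: signal(T3) -> count=0 queue=[] holders={T1,T2,T4,T5}
Step 13: signal(T5) -> count=1 queue=[] holders={T1,T2,T4}
Step 14: signal(T4) -> count=2 queue=[] holders={T1,T2}
Step 15: signal(T2) -> count=3 queue=[] holders={T1}
Step 16: wait(T4) -> count=2 queue=[] holders={T1,T4}
Step 17: wait(T3) -> count=1 queue=[] holders={T1,T3,T4}
Step 18: wait(T2) -> count=0 queue=[] holders={T1,T2,T3,T4}
Step 19: signal(T3) -> count=1 queue=[] holders={T1,T2,T4}
Step 20: signal(T2) -> count=2 queue=[] holders={T1,T4}
Final holders: {T1,T4} -> 2 thread(s)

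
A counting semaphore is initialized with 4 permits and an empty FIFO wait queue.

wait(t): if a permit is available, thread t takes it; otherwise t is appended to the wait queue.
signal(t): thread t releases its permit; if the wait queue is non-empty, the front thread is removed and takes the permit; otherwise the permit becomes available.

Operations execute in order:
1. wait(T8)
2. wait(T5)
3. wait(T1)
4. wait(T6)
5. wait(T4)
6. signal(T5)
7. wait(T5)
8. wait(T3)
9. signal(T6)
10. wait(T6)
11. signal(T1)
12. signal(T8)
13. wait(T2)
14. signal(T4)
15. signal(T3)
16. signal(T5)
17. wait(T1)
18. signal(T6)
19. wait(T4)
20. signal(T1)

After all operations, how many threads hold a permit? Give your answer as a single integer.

Step 1: wait(T8) -> count=3 queue=[] holders={T8}
Step 2: wait(T5) -> count=2 queue=[] holders={T5,T8}
Step 3: wait(T1) -> count=1 queue=[] holders={T1,T5,T8}
Step 4: wait(T6) -> count=0 queue=[] holders={T1,T5,T6,T8}
Step 5: wait(T4) -> count=0 queue=[T4] holders={T1,T5,T6,T8}
Step 6: signal(T5) -> count=0 queue=[] holders={T1,T4,T6,T8}
Step 7: wait(T5) -> count=0 queue=[T5] holders={T1,T4,T6,T8}
Step 8: wait(T3) -> count=0 queue=[T5,T3] holders={T1,T4,T6,T8}
Step 9: signal(T6) -> count=0 queue=[T3] holders={T1,T4,T5,T8}
Step 10: wait(T6) -> count=0 queue=[T3,T6] holders={T1,T4,T5,T8}
Step 11: signal(T1) -> count=0 queue=[T6] holders={T3,T4,T5,T8}
Step 12: signal(T8) -> count=0 queue=[] holders={T3,T4,T5,T6}
Step 13: wait(T2) -> count=0 queue=[T2] holders={T3,T4,T5,T6}
Step 14: signal(T4) -> count=0 queue=[] holders={T2,T3,T5,T6}
Step 15: signal(T3) -> count=1 queue=[] holders={T2,T5,T6}
Step 16: signal(T5) -> count=2 queue=[] holders={T2,T6}
Step 17: wait(T1) -> count=1 queue=[] holders={T1,T2,T6}
Step 18: signal(T6) -> count=2 queue=[] holders={T1,T2}
Step 19: wait(T4) -> count=1 queue=[] holders={T1,T2,T4}
Step 20: signal(T1) -> count=2 queue=[] holders={T2,T4}
Final holders: {T2,T4} -> 2 thread(s)

Answer: 2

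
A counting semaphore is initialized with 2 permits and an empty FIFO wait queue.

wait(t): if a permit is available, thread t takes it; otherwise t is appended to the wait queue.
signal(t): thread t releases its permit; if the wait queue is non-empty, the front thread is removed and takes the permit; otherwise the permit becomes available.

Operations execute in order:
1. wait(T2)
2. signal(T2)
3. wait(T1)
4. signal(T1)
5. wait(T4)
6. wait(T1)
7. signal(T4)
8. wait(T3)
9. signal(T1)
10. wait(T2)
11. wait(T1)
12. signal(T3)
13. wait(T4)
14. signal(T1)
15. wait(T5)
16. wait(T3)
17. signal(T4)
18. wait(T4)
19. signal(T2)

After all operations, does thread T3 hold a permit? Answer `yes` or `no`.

Answer: yes

Derivation:
Step 1: wait(T2) -> count=1 queue=[] holders={T2}
Step 2: signal(T2) -> count=2 queue=[] holders={none}
Step 3: wait(T1) -> count=1 queue=[] holders={T1}
Step 4: signal(T1) -> count=2 queue=[] holders={none}
Step 5: wait(T4) -> count=1 queue=[] holders={T4}
Step 6: wait(T1) -> count=0 queue=[] holders={T1,T4}
Step 7: signal(T4) -> count=1 queue=[] holders={T1}
Step 8: wait(T3) -> count=0 queue=[] holders={T1,T3}
Step 9: signal(T1) -> count=1 queue=[] holders={T3}
Step 10: wait(T2) -> count=0 queue=[] holders={T2,T3}
Step 11: wait(T1) -> count=0 queue=[T1] holders={T2,T3}
Step 12: signal(T3) -> count=0 queue=[] holders={T1,T2}
Step 13: wait(T4) -> count=0 queue=[T4] holders={T1,T2}
Step 14: signal(T1) -> count=0 queue=[] holders={T2,T4}
Step 15: wait(T5) -> count=0 queue=[T5] holders={T2,T4}
Step 16: wait(T3) -> count=0 queue=[T5,T3] holders={T2,T4}
Step 17: signal(T4) -> count=0 queue=[T3] holders={T2,T5}
Step 18: wait(T4) -> count=0 queue=[T3,T4] holders={T2,T5}
Step 19: signal(T2) -> count=0 queue=[T4] holders={T3,T5}
Final holders: {T3,T5} -> T3 in holders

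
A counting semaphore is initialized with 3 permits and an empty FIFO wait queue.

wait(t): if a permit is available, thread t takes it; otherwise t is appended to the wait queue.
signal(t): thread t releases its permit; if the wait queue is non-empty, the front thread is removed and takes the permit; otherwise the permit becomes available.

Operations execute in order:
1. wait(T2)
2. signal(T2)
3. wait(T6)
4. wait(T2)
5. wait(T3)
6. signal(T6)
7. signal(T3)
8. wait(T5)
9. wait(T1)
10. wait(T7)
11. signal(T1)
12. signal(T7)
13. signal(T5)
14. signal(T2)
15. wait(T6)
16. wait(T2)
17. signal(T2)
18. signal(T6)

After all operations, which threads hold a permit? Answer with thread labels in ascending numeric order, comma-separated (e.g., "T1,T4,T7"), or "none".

Answer: none

Derivation:
Step 1: wait(T2) -> count=2 queue=[] holders={T2}
Step 2: signal(T2) -> count=3 queue=[] holders={none}
Step 3: wait(T6) -> count=2 queue=[] holders={T6}
Step 4: wait(T2) -> count=1 queue=[] holders={T2,T6}
Step 5: wait(T3) -> count=0 queue=[] holders={T2,T3,T6}
Step 6: signal(T6) -> count=1 queue=[] holders={T2,T3}
Step 7: signal(T3) -> count=2 queue=[] holders={T2}
Step 8: wait(T5) -> count=1 queue=[] holders={T2,T5}
Step 9: wait(T1) -> count=0 queue=[] holders={T1,T2,T5}
Step 10: wait(T7) -> count=0 queue=[T7] holders={T1,T2,T5}
Step 11: signal(T1) -> count=0 queue=[] holders={T2,T5,T7}
Step 12: signal(T7) -> count=1 queue=[] holders={T2,T5}
Step 13: signal(T5) -> count=2 queue=[] holders={T2}
Step 14: signal(T2) -> count=3 queue=[] holders={none}
Step 15: wait(T6) -> count=2 queue=[] holders={T6}
Step 16: wait(T2) -> count=1 queue=[] holders={T2,T6}
Step 17: signal(T2) -> count=2 queue=[] holders={T6}
Step 18: signal(T6) -> count=3 queue=[] holders={none}
Final holders: none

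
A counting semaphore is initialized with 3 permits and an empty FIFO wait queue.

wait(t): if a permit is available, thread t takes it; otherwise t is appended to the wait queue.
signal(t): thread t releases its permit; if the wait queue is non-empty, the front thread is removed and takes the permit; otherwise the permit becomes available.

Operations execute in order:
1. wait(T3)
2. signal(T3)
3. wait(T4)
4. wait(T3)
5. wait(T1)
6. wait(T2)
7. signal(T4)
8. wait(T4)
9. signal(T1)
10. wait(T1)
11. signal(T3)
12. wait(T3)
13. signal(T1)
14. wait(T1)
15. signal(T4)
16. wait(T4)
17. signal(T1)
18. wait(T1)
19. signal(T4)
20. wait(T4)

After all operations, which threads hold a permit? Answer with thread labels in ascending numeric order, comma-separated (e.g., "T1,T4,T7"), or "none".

Answer: T1,T2,T3

Derivation:
Step 1: wait(T3) -> count=2 queue=[] holders={T3}
Step 2: signal(T3) -> count=3 queue=[] holders={none}
Step 3: wait(T4) -> count=2 queue=[] holders={T4}
Step 4: wait(T3) -> count=1 queue=[] holders={T3,T4}
Step 5: wait(T1) -> count=0 queue=[] holders={T1,T3,T4}
Step 6: wait(T2) -> count=0 queue=[T2] holders={T1,T3,T4}
Step 7: signal(T4) -> count=0 queue=[] holders={T1,T2,T3}
Step 8: wait(T4) -> count=0 queue=[T4] holders={T1,T2,T3}
Step 9: signal(T1) -> count=0 queue=[] holders={T2,T3,T4}
Step 10: wait(T1) -> count=0 queue=[T1] holders={T2,T3,T4}
Step 11: signal(T3) -> count=0 queue=[] holders={T1,T2,T4}
Step 12: wait(T3) -> count=0 queue=[T3] holders={T1,T2,T4}
Step 13: signal(T1) -> count=0 queue=[] holders={T2,T3,T4}
Step 14: wait(T1) -> count=0 queue=[T1] holders={T2,T3,T4}
Step 15: signal(T4) -> count=0 queue=[] holders={T1,T2,T3}
Step 16: wait(T4) -> count=0 queue=[T4] holders={T1,T2,T3}
Step 17: signal(T1) -> count=0 queue=[] holders={T2,T3,T4}
Step 18: wait(T1) -> count=0 queue=[T1] holders={T2,T3,T4}
Step 19: signal(T4) -> count=0 queue=[] holders={T1,T2,T3}
Step 20: wait(T4) -> count=0 queue=[T4] holders={T1,T2,T3}
Final holders: T1,T2,T3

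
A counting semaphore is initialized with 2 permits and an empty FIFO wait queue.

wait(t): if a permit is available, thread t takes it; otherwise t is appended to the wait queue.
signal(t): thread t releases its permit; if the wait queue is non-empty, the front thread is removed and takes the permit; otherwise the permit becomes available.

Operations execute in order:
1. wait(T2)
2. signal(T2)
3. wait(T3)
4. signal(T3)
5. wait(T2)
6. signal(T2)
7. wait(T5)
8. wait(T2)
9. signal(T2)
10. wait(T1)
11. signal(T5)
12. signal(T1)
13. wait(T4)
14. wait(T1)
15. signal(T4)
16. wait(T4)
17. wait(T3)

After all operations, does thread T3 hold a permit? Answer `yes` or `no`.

Step 1: wait(T2) -> count=1 queue=[] holders={T2}
Step 2: signal(T2) -> count=2 queue=[] holders={none}
Step 3: wait(T3) -> count=1 queue=[] holders={T3}
Step 4: signal(T3) -> count=2 queue=[] holders={none}
Step 5: wait(T2) -> count=1 queue=[] holders={T2}
Step 6: signal(T2) -> count=2 queue=[] holders={none}
Step 7: wait(T5) -> count=1 queue=[] holders={T5}
Step 8: wait(T2) -> count=0 queue=[] holders={T2,T5}
Step 9: signal(T2) -> count=1 queue=[] holders={T5}
Step 10: wait(T1) -> count=0 queue=[] holders={T1,T5}
Step 11: signal(T5) -> count=1 queue=[] holders={T1}
Step 12: signal(T1) -> count=2 queue=[] holders={none}
Step 13: wait(T4) -> count=1 queue=[] holders={T4}
Step 14: wait(T1) -> count=0 queue=[] holders={T1,T4}
Step 15: signal(T4) -> count=1 queue=[] holders={T1}
Step 16: wait(T4) -> count=0 queue=[] holders={T1,T4}
Step 17: wait(T3) -> count=0 queue=[T3] holders={T1,T4}
Final holders: {T1,T4} -> T3 not in holders

Answer: no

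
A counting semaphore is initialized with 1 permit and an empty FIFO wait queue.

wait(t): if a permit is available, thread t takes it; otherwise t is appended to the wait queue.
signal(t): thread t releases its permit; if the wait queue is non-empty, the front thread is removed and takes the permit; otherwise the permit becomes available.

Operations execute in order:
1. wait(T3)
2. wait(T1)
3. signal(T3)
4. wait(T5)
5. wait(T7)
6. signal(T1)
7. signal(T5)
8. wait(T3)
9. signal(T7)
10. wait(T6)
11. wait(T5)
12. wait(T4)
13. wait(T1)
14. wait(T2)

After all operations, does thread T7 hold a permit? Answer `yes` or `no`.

Answer: no

Derivation:
Step 1: wait(T3) -> count=0 queue=[] holders={T3}
Step 2: wait(T1) -> count=0 queue=[T1] holders={T3}
Step 3: signal(T3) -> count=0 queue=[] holders={T1}
Step 4: wait(T5) -> count=0 queue=[T5] holders={T1}
Step 5: wait(T7) -> count=0 queue=[T5,T7] holders={T1}
Step 6: signal(T1) -> count=0 queue=[T7] holders={T5}
Step 7: signal(T5) -> count=0 queue=[] holders={T7}
Step 8: wait(T3) -> count=0 queue=[T3] holders={T7}
Step 9: signal(T7) -> count=0 queue=[] holders={T3}
Step 10: wait(T6) -> count=0 queue=[T6] holders={T3}
Step 11: wait(T5) -> count=0 queue=[T6,T5] holders={T3}
Step 12: wait(T4) -> count=0 queue=[T6,T5,T4] holders={T3}
Step 13: wait(T1) -> count=0 queue=[T6,T5,T4,T1] holders={T3}
Step 14: wait(T2) -> count=0 queue=[T6,T5,T4,T1,T2] holders={T3}
Final holders: {T3} -> T7 not in holders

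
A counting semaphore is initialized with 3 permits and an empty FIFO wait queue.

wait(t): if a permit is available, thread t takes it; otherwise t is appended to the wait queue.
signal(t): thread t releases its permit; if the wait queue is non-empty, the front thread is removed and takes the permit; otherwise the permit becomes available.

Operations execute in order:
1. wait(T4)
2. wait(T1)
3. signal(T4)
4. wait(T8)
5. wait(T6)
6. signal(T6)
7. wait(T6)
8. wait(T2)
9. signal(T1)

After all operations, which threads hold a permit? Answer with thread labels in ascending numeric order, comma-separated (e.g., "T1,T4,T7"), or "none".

Step 1: wait(T4) -> count=2 queue=[] holders={T4}
Step 2: wait(T1) -> count=1 queue=[] holders={T1,T4}
Step 3: signal(T4) -> count=2 queue=[] holders={T1}
Step 4: wait(T8) -> count=1 queue=[] holders={T1,T8}
Step 5: wait(T6) -> count=0 queue=[] holders={T1,T6,T8}
Step 6: signal(T6) -> count=1 queue=[] holders={T1,T8}
Step 7: wait(T6) -> count=0 queue=[] holders={T1,T6,T8}
Step 8: wait(T2) -> count=0 queue=[T2] holders={T1,T6,T8}
Step 9: signal(T1) -> count=0 queue=[] holders={T2,T6,T8}
Final holders: T2,T6,T8

Answer: T2,T6,T8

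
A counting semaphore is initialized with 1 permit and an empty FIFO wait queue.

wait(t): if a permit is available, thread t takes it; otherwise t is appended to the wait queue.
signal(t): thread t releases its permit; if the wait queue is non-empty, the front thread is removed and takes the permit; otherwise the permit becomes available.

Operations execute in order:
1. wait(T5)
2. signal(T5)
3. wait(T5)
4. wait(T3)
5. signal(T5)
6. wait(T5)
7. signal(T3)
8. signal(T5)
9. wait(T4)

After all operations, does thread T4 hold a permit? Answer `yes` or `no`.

Step 1: wait(T5) -> count=0 queue=[] holders={T5}
Step 2: signal(T5) -> count=1 queue=[] holders={none}
Step 3: wait(T5) -> count=0 queue=[] holders={T5}
Step 4: wait(T3) -> count=0 queue=[T3] holders={T5}
Step 5: signal(T5) -> count=0 queue=[] holders={T3}
Step 6: wait(T5) -> count=0 queue=[T5] holders={T3}
Step 7: signal(T3) -> count=0 queue=[] holders={T5}
Step 8: signal(T5) -> count=1 queue=[] holders={none}
Step 9: wait(T4) -> count=0 queue=[] holders={T4}
Final holders: {T4} -> T4 in holders

Answer: yes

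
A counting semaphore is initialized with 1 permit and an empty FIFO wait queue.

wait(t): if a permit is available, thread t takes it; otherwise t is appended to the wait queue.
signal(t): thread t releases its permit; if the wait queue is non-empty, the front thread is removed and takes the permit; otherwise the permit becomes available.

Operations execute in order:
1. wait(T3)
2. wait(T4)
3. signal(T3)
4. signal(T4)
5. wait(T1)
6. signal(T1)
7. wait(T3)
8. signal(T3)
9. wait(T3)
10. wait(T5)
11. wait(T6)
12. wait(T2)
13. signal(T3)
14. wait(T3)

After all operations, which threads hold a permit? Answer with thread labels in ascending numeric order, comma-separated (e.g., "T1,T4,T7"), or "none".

Answer: T5

Derivation:
Step 1: wait(T3) -> count=0 queue=[] holders={T3}
Step 2: wait(T4) -> count=0 queue=[T4] holders={T3}
Step 3: signal(T3) -> count=0 queue=[] holders={T4}
Step 4: signal(T4) -> count=1 queue=[] holders={none}
Step 5: wait(T1) -> count=0 queue=[] holders={T1}
Step 6: signal(T1) -> count=1 queue=[] holders={none}
Step 7: wait(T3) -> count=0 queue=[] holders={T3}
Step 8: signal(T3) -> count=1 queue=[] holders={none}
Step 9: wait(T3) -> count=0 queue=[] holders={T3}
Step 10: wait(T5) -> count=0 queue=[T5] holders={T3}
Step 11: wait(T6) -> count=0 queue=[T5,T6] holders={T3}
Step 12: wait(T2) -> count=0 queue=[T5,T6,T2] holders={T3}
Step 13: signal(T3) -> count=0 queue=[T6,T2] holders={T5}
Step 14: wait(T3) -> count=0 queue=[T6,T2,T3] holders={T5}
Final holders: T5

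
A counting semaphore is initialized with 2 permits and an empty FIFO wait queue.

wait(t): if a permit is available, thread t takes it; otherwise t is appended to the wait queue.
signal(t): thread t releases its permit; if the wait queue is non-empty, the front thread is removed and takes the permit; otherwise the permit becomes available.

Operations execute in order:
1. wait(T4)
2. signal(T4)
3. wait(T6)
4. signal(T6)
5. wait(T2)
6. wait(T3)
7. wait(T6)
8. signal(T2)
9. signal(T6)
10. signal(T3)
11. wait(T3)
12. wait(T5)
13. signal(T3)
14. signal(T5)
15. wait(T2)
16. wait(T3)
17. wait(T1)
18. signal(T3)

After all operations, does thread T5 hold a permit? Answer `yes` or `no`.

Step 1: wait(T4) -> count=1 queue=[] holders={T4}
Step 2: signal(T4) -> count=2 queue=[] holders={none}
Step 3: wait(T6) -> count=1 queue=[] holders={T6}
Step 4: signal(T6) -> count=2 queue=[] holders={none}
Step 5: wait(T2) -> count=1 queue=[] holders={T2}
Step 6: wait(T3) -> count=0 queue=[] holders={T2,T3}
Step 7: wait(T6) -> count=0 queue=[T6] holders={T2,T3}
Step 8: signal(T2) -> count=0 queue=[] holders={T3,T6}
Step 9: signal(T6) -> count=1 queue=[] holders={T3}
Step 10: signal(T3) -> count=2 queue=[] holders={none}
Step 11: wait(T3) -> count=1 queue=[] holders={T3}
Step 12: wait(T5) -> count=0 queue=[] holders={T3,T5}
Step 13: signal(T3) -> count=1 queue=[] holders={T5}
Step 14: signal(T5) -> count=2 queue=[] holders={none}
Step 15: wait(T2) -> count=1 queue=[] holders={T2}
Step 16: wait(T3) -> count=0 queue=[] holders={T2,T3}
Step 17: wait(T1) -> count=0 queue=[T1] holders={T2,T3}
Step 18: signal(T3) -> count=0 queue=[] holders={T1,T2}
Final holders: {T1,T2} -> T5 not in holders

Answer: no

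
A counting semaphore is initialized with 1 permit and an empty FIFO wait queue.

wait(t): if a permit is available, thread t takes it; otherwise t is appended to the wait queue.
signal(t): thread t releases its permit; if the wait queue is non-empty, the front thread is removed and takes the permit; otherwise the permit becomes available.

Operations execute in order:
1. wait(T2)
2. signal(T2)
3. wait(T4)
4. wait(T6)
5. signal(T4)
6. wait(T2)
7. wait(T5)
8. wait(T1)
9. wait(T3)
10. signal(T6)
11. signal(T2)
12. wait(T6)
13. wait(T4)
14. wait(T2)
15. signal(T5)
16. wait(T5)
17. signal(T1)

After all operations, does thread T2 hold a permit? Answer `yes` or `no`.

Answer: no

Derivation:
Step 1: wait(T2) -> count=0 queue=[] holders={T2}
Step 2: signal(T2) -> count=1 queue=[] holders={none}
Step 3: wait(T4) -> count=0 queue=[] holders={T4}
Step 4: wait(T6) -> count=0 queue=[T6] holders={T4}
Step 5: signal(T4) -> count=0 queue=[] holders={T6}
Step 6: wait(T2) -> count=0 queue=[T2] holders={T6}
Step 7: wait(T5) -> count=0 queue=[T2,T5] holders={T6}
Step 8: wait(T1) -> count=0 queue=[T2,T5,T1] holders={T6}
Step 9: wait(T3) -> count=0 queue=[T2,T5,T1,T3] holders={T6}
Step 10: signal(T6) -> count=0 queue=[T5,T1,T3] holders={T2}
Step 11: signal(T2) -> count=0 queue=[T1,T3] holders={T5}
Step 12: wait(T6) -> count=0 queue=[T1,T3,T6] holders={T5}
Step 13: wait(T4) -> count=0 queue=[T1,T3,T6,T4] holders={T5}
Step 14: wait(T2) -> count=0 queue=[T1,T3,T6,T4,T2] holders={T5}
Step 15: signal(T5) -> count=0 queue=[T3,T6,T4,T2] holders={T1}
Step 16: wait(T5) -> count=0 queue=[T3,T6,T4,T2,T5] holders={T1}
Step 17: signal(T1) -> count=0 queue=[T6,T4,T2,T5] holders={T3}
Final holders: {T3} -> T2 not in holders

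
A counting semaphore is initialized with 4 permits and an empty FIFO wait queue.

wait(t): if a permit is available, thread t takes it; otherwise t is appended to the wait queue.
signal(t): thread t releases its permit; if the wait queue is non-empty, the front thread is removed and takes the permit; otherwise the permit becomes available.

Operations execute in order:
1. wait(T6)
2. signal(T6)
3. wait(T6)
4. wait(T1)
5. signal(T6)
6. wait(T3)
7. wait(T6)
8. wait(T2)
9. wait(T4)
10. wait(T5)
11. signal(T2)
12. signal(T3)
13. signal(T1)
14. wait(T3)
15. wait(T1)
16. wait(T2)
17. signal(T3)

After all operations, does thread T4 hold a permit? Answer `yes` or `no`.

Answer: yes

Derivation:
Step 1: wait(T6) -> count=3 queue=[] holders={T6}
Step 2: signal(T6) -> count=4 queue=[] holders={none}
Step 3: wait(T6) -> count=3 queue=[] holders={T6}
Step 4: wait(T1) -> count=2 queue=[] holders={T1,T6}
Step 5: signal(T6) -> count=3 queue=[] holders={T1}
Step 6: wait(T3) -> count=2 queue=[] holders={T1,T3}
Step 7: wait(T6) -> count=1 queue=[] holders={T1,T3,T6}
Step 8: wait(T2) -> count=0 queue=[] holders={T1,T2,T3,T6}
Step 9: wait(T4) -> count=0 queue=[T4] holders={T1,T2,T3,T6}
Step 10: wait(T5) -> count=0 queue=[T4,T5] holders={T1,T2,T3,T6}
Step 11: signal(T2) -> count=0 queue=[T5] holders={T1,T3,T4,T6}
Step 12: signal(T3) -> count=0 queue=[] holders={T1,T4,T5,T6}
Step 13: signal(T1) -> count=1 queue=[] holders={T4,T5,T6}
Step 14: wait(T3) -> count=0 queue=[] holders={T3,T4,T5,T6}
Step 15: wait(T1) -> count=0 queue=[T1] holders={T3,T4,T5,T6}
Step 16: wait(T2) -> count=0 queue=[T1,T2] holders={T3,T4,T5,T6}
Step 17: signal(T3) -> count=0 queue=[T2] holders={T1,T4,T5,T6}
Final holders: {T1,T4,T5,T6} -> T4 in holders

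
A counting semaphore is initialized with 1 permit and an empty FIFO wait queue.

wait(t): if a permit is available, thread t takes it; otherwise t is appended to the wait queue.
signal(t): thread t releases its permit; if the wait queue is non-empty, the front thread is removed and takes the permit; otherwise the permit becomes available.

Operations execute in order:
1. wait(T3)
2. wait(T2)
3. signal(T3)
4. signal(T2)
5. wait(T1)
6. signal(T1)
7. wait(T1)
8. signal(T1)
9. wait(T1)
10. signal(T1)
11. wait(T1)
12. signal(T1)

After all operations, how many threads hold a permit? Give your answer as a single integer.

Step 1: wait(T3) -> count=0 queue=[] holders={T3}
Step 2: wait(T2) -> count=0 queue=[T2] holders={T3}
Step 3: signal(T3) -> count=0 queue=[] holders={T2}
Step 4: signal(T2) -> count=1 queue=[] holders={none}
Step 5: wait(T1) -> count=0 queue=[] holders={T1}
Step 6: signal(T1) -> count=1 queue=[] holders={none}
Step 7: wait(T1) -> count=0 queue=[] holders={T1}
Step 8: signal(T1) -> count=1 queue=[] holders={none}
Step 9: wait(T1) -> count=0 queue=[] holders={T1}
Step 10: signal(T1) -> count=1 queue=[] holders={none}
Step 11: wait(T1) -> count=0 queue=[] holders={T1}
Step 12: signal(T1) -> count=1 queue=[] holders={none}
Final holders: {none} -> 0 thread(s)

Answer: 0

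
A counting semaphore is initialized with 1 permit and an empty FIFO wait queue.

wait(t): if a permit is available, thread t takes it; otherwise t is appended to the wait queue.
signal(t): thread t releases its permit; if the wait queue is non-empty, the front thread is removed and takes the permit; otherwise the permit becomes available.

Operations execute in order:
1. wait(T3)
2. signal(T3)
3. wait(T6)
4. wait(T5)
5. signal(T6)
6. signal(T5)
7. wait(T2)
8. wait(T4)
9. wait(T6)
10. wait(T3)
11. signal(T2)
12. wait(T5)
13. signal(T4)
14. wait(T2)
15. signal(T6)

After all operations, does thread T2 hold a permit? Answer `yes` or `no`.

Step 1: wait(T3) -> count=0 queue=[] holders={T3}
Step 2: signal(T3) -> count=1 queue=[] holders={none}
Step 3: wait(T6) -> count=0 queue=[] holders={T6}
Step 4: wait(T5) -> count=0 queue=[T5] holders={T6}
Step 5: signal(T6) -> count=0 queue=[] holders={T5}
Step 6: signal(T5) -> count=1 queue=[] holders={none}
Step 7: wait(T2) -> count=0 queue=[] holders={T2}
Step 8: wait(T4) -> count=0 queue=[T4] holders={T2}
Step 9: wait(T6) -> count=0 queue=[T4,T6] holders={T2}
Step 10: wait(T3) -> count=0 queue=[T4,T6,T3] holders={T2}
Step 11: signal(T2) -> count=0 queue=[T6,T3] holders={T4}
Step 12: wait(T5) -> count=0 queue=[T6,T3,T5] holders={T4}
Step 13: signal(T4) -> count=0 queue=[T3,T5] holders={T6}
Step 14: wait(T2) -> count=0 queue=[T3,T5,T2] holders={T6}
Step 15: signal(T6) -> count=0 queue=[T5,T2] holders={T3}
Final holders: {T3} -> T2 not in holders

Answer: no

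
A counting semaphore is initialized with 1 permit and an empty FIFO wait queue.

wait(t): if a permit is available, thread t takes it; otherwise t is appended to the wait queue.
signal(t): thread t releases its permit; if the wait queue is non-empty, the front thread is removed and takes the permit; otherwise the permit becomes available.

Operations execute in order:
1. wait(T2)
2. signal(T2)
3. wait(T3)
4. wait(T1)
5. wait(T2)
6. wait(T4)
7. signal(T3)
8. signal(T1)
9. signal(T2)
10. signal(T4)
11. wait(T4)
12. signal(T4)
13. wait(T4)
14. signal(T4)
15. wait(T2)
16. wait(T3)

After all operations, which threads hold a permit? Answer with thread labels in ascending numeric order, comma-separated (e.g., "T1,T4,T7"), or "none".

Answer: T2

Derivation:
Step 1: wait(T2) -> count=0 queue=[] holders={T2}
Step 2: signal(T2) -> count=1 queue=[] holders={none}
Step 3: wait(T3) -> count=0 queue=[] holders={T3}
Step 4: wait(T1) -> count=0 queue=[T1] holders={T3}
Step 5: wait(T2) -> count=0 queue=[T1,T2] holders={T3}
Step 6: wait(T4) -> count=0 queue=[T1,T2,T4] holders={T3}
Step 7: signal(T3) -> count=0 queue=[T2,T4] holders={T1}
Step 8: signal(T1) -> count=0 queue=[T4] holders={T2}
Step 9: signal(T2) -> count=0 queue=[] holders={T4}
Step 10: signal(T4) -> count=1 queue=[] holders={none}
Step 11: wait(T4) -> count=0 queue=[] holders={T4}
Step 12: signal(T4) -> count=1 queue=[] holders={none}
Step 13: wait(T4) -> count=0 queue=[] holders={T4}
Step 14: signal(T4) -> count=1 queue=[] holders={none}
Step 15: wait(T2) -> count=0 queue=[] holders={T2}
Step 16: wait(T3) -> count=0 queue=[T3] holders={T2}
Final holders: T2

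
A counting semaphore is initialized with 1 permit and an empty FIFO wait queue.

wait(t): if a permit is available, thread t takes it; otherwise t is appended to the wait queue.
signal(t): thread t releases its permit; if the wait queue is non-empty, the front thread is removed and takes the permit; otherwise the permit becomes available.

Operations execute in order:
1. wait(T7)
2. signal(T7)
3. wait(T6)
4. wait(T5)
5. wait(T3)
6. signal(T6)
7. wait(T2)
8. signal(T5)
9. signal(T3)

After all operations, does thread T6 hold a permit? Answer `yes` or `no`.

Answer: no

Derivation:
Step 1: wait(T7) -> count=0 queue=[] holders={T7}
Step 2: signal(T7) -> count=1 queue=[] holders={none}
Step 3: wait(T6) -> count=0 queue=[] holders={T6}
Step 4: wait(T5) -> count=0 queue=[T5] holders={T6}
Step 5: wait(T3) -> count=0 queue=[T5,T3] holders={T6}
Step 6: signal(T6) -> count=0 queue=[T3] holders={T5}
Step 7: wait(T2) -> count=0 queue=[T3,T2] holders={T5}
Step 8: signal(T5) -> count=0 queue=[T2] holders={T3}
Step 9: signal(T3) -> count=0 queue=[] holders={T2}
Final holders: {T2} -> T6 not in holders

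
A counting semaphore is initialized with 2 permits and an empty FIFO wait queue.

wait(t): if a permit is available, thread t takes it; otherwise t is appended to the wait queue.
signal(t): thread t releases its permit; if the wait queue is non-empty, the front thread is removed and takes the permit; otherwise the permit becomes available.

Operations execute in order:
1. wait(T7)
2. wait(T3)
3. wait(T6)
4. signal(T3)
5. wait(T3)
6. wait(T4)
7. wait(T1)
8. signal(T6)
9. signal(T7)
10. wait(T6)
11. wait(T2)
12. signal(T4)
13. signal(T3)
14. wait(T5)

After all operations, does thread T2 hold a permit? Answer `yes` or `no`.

Step 1: wait(T7) -> count=1 queue=[] holders={T7}
Step 2: wait(T3) -> count=0 queue=[] holders={T3,T7}
Step 3: wait(T6) -> count=0 queue=[T6] holders={T3,T7}
Step 4: signal(T3) -> count=0 queue=[] holders={T6,T7}
Step 5: wait(T3) -> count=0 queue=[T3] holders={T6,T7}
Step 6: wait(T4) -> count=0 queue=[T3,T4] holders={T6,T7}
Step 7: wait(T1) -> count=0 queue=[T3,T4,T1] holders={T6,T7}
Step 8: signal(T6) -> count=0 queue=[T4,T1] holders={T3,T7}
Step 9: signal(T7) -> count=0 queue=[T1] holders={T3,T4}
Step 10: wait(T6) -> count=0 queue=[T1,T6] holders={T3,T4}
Step 11: wait(T2) -> count=0 queue=[T1,T6,T2] holders={T3,T4}
Step 12: signal(T4) -> count=0 queue=[T6,T2] holders={T1,T3}
Step 13: signal(T3) -> count=0 queue=[T2] holders={T1,T6}
Step 14: wait(T5) -> count=0 queue=[T2,T5] holders={T1,T6}
Final holders: {T1,T6} -> T2 not in holders

Answer: no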